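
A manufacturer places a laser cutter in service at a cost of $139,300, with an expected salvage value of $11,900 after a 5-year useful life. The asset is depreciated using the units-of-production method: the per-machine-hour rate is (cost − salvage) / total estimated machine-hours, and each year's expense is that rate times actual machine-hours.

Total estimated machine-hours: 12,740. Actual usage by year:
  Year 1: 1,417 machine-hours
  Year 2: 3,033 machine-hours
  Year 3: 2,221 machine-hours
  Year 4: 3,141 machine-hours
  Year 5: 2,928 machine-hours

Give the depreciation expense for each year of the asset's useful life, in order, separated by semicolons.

$14,170; $30,330; $22,210; $31,410; $29,280

Depreciable base = $139,300 − $11,900 = $127,400.
Rate = $127,400 / 12,740 machine-hours = $10 per machine-hour.
Year 1: 1,417 × $10 = $14,170. Book value $125,130.
Year 2: 3,033 × $10 = $30,330. Book value $94,800.
Year 3: 2,221 × $10 = $22,210. Book value $72,590.
Year 4: 3,141 × $10 = $31,410. Book value $41,180.
Year 5: 2,928 × $10 = $29,280. Book value $11,900.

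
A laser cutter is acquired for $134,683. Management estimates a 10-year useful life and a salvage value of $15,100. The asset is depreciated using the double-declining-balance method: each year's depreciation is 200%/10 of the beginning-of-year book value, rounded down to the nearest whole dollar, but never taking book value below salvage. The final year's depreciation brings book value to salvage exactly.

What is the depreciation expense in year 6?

Depreciable base = $134,683 − $15,100 = $119,583.
Year 1: ⌊$134,683 × 200%/10⌋ = $26,936. Book value $107,747.
Year 2: ⌊$107,747 × 200%/10⌋ = $21,549. Book value $86,198.
Year 3: ⌊$86,198 × 200%/10⌋ = $17,239. Book value $68,959.
Year 4: ⌊$68,959 × 200%/10⌋ = $13,791. Book value $55,168.
Year 5: ⌊$55,168 × 200%/10⌋ = $11,033. Book value $44,135.
Year 6: ⌊$44,135 × 200%/10⌋ = $8,827. Book value $35,308.

$8,827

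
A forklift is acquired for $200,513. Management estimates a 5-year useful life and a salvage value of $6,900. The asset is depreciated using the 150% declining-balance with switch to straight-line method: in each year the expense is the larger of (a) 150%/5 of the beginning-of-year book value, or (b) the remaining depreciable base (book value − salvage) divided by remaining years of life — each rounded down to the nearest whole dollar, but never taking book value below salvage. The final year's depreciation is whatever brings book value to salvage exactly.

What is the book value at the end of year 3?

$67,802

Depreciable base = $200,513 − $6,900 = $193,613.
Year 1: DB = ⌊$200,513 × 150%/5⌋ = $60,153; SL = ⌊$193,613/5⌋ = $38,722 → take DB $60,153. Book value $140,360.
Year 2: DB = ⌊$140,360 × 150%/5⌋ = $42,108; SL = ⌊$133,460/4⌋ = $33,365 → take DB $42,108. Book value $98,252.
Year 3: DB = ⌊$98,252 × 150%/5⌋ = $29,475; SL = ⌊$91,352/3⌋ = $30,450 → take SL $30,450. Book value $67,802.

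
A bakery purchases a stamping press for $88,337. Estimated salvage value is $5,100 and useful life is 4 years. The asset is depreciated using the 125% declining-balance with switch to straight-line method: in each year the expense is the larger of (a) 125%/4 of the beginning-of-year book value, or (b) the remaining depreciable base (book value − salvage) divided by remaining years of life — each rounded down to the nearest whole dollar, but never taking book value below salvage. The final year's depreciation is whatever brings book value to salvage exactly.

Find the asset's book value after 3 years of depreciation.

Depreciable base = $88,337 − $5,100 = $83,237.
Year 1: DB = ⌊$88,337 × 125%/4⌋ = $27,605; SL = ⌊$83,237/4⌋ = $20,809 → take DB $27,605. Book value $60,732.
Year 2: DB = ⌊$60,732 × 125%/4⌋ = $18,978; SL = ⌊$55,632/3⌋ = $18,544 → take DB $18,978. Book value $41,754.
Year 3: DB = ⌊$41,754 × 125%/4⌋ = $13,048; SL = ⌊$36,654/2⌋ = $18,327 → take SL $18,327. Book value $23,427.

$23,427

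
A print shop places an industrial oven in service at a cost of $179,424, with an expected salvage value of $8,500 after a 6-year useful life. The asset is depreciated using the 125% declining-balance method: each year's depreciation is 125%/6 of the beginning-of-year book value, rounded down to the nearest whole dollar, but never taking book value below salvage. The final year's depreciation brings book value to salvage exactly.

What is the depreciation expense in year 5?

$14,683

Depreciable base = $179,424 − $8,500 = $170,924.
Year 1: ⌊$179,424 × 125%/6⌋ = $37,380. Book value $142,044.
Year 2: ⌊$142,044 × 125%/6⌋ = $29,592. Book value $112,452.
Year 3: ⌊$112,452 × 125%/6⌋ = $23,427. Book value $89,025.
Year 4: ⌊$89,025 × 125%/6⌋ = $18,546. Book value $70,479.
Year 5: ⌊$70,479 × 125%/6⌋ = $14,683. Book value $55,796.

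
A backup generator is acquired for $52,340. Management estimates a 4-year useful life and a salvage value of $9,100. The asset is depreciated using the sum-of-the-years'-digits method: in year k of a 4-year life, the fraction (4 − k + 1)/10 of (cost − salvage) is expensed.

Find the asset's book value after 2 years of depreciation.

Depreciable base = $52,340 − $9,100 = $43,240.
Sum of the years' digits = 4+3+2+1 = 10.
Year 1: $43,240 × 4/10 = $17,296. Book value $35,044.
Year 2: $43,240 × 3/10 = $12,972. Book value $22,072.

$22,072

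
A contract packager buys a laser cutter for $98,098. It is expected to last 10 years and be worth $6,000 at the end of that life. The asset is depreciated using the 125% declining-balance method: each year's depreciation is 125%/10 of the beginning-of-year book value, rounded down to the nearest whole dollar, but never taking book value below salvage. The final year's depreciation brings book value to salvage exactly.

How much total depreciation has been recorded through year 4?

$40,593

Depreciable base = $98,098 − $6,000 = $92,098.
Year 1: ⌊$98,098 × 125%/10⌋ = $12,262. Book value $85,836.
Year 2: ⌊$85,836 × 125%/10⌋ = $10,729. Book value $75,107.
Year 3: ⌊$75,107 × 125%/10⌋ = $9,388. Book value $65,719.
Year 4: ⌊$65,719 × 125%/10⌋ = $8,214. Book value $57,505.
Accumulated through year 4 = $98,098 − $57,505 = $40,593.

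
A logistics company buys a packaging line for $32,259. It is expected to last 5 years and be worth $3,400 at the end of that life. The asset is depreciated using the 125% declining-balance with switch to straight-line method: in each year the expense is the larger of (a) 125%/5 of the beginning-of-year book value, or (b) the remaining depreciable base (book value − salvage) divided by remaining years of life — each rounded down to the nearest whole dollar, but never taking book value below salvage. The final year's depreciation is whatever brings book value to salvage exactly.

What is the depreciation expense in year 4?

$4,916

Depreciable base = $32,259 − $3,400 = $28,859.
Year 1: DB = ⌊$32,259 × 125%/5⌋ = $8,064; SL = ⌊$28,859/5⌋ = $5,771 → take DB $8,064. Book value $24,195.
Year 2: DB = ⌊$24,195 × 125%/5⌋ = $6,048; SL = ⌊$20,795/4⌋ = $5,198 → take DB $6,048. Book value $18,147.
Year 3: DB = ⌊$18,147 × 125%/5⌋ = $4,536; SL = ⌊$14,747/3⌋ = $4,915 → take SL $4,915. Book value $13,232.
Year 4: DB = ⌊$13,232 × 125%/5⌋ = $3,308; SL = ⌊$9,832/2⌋ = $4,916 → take SL $4,916. Book value $8,316.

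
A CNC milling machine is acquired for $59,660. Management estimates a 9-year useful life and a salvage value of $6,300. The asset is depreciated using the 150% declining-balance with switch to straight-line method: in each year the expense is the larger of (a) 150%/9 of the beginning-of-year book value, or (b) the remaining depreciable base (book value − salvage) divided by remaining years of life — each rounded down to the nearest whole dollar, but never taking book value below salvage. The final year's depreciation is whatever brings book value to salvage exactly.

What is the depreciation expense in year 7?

Depreciable base = $59,660 − $6,300 = $53,360.
Year 1: DB = ⌊$59,660 × 150%/9⌋ = $9,943; SL = ⌊$53,360/9⌋ = $5,928 → take DB $9,943. Book value $49,717.
Year 2: DB = ⌊$49,717 × 150%/9⌋ = $8,286; SL = ⌊$43,417/8⌋ = $5,427 → take DB $8,286. Book value $41,431.
Year 3: DB = ⌊$41,431 × 150%/9⌋ = $6,905; SL = ⌊$35,131/7⌋ = $5,018 → take DB $6,905. Book value $34,526.
Year 4: DB = ⌊$34,526 × 150%/9⌋ = $5,754; SL = ⌊$28,226/6⌋ = $4,704 → take DB $5,754. Book value $28,772.
Year 5: DB = ⌊$28,772 × 150%/9⌋ = $4,795; SL = ⌊$22,472/5⌋ = $4,494 → take DB $4,795. Book value $23,977.
Year 6: DB = ⌊$23,977 × 150%/9⌋ = $3,996; SL = ⌊$17,677/4⌋ = $4,419 → take SL $4,419. Book value $19,558.
Year 7: DB = ⌊$19,558 × 150%/9⌋ = $3,259; SL = ⌊$13,258/3⌋ = $4,419 → take SL $4,419. Book value $15,139.

$4,419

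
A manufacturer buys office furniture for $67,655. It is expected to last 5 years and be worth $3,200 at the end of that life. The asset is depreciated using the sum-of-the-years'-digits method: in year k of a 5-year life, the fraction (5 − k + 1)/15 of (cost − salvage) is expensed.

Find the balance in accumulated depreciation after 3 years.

$51,564

Depreciable base = $67,655 − $3,200 = $64,455.
Sum of the years' digits = 5+4+3+2+1 = 15.
Year 1: $64,455 × 5/15 = $21,485. Book value $46,170.
Year 2: $64,455 × 4/15 = $17,188. Book value $28,982.
Year 3: $64,455 × 3/15 = $12,891. Book value $16,091.
Accumulated through year 3 = $67,655 − $16,091 = $51,564.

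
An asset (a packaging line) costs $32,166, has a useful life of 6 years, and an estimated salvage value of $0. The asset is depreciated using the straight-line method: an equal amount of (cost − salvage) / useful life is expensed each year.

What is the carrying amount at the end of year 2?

Depreciable base = $32,166 − $0 = $32,166.
Annual expense = $32,166 / 6 = $5,361.
End of year 1: book value $26,805.
End of year 2: book value $21,444.

$21,444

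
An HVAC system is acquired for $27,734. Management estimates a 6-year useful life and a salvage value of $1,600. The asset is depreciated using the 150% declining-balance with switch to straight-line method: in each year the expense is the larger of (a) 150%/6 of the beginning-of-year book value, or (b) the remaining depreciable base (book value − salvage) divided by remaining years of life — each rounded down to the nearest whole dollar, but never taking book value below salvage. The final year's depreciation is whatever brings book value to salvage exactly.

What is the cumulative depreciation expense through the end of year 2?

$12,133

Depreciable base = $27,734 − $1,600 = $26,134.
Year 1: DB = ⌊$27,734 × 150%/6⌋ = $6,933; SL = ⌊$26,134/6⌋ = $4,355 → take DB $6,933. Book value $20,801.
Year 2: DB = ⌊$20,801 × 150%/6⌋ = $5,200; SL = ⌊$19,201/5⌋ = $3,840 → take DB $5,200. Book value $15,601.
Accumulated through year 2 = $27,734 − $15,601 = $12,133.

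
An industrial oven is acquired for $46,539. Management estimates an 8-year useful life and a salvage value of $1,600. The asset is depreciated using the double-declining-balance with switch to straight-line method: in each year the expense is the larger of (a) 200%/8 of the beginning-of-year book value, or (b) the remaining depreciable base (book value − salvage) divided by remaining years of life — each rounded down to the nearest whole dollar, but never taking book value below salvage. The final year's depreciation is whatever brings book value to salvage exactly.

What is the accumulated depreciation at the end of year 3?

$26,904

Depreciable base = $46,539 − $1,600 = $44,939.
Year 1: DB = ⌊$46,539 × 200%/8⌋ = $11,634; SL = ⌊$44,939/8⌋ = $5,617 → take DB $11,634. Book value $34,905.
Year 2: DB = ⌊$34,905 × 200%/8⌋ = $8,726; SL = ⌊$33,305/7⌋ = $4,757 → take DB $8,726. Book value $26,179.
Year 3: DB = ⌊$26,179 × 200%/8⌋ = $6,544; SL = ⌊$24,579/6⌋ = $4,096 → take DB $6,544. Book value $19,635.
Accumulated through year 3 = $46,539 − $19,635 = $26,904.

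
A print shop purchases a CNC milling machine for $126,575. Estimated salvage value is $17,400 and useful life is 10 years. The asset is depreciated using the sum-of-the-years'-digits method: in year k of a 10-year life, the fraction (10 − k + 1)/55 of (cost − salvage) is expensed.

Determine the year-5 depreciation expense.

Depreciable base = $126,575 − $17,400 = $109,175.
Sum of the years' digits = 10+9+8+7+6+5+4+3+2+1 = 55.
Year 1: $109,175 × 10/55 = $19,850. Book value $106,725.
Year 2: $109,175 × 9/55 = $17,865. Book value $88,860.
Year 3: $109,175 × 8/55 = $15,880. Book value $72,980.
Year 4: $109,175 × 7/55 = $13,895. Book value $59,085.
Year 5: $109,175 × 6/55 = $11,910. Book value $47,175.

$11,910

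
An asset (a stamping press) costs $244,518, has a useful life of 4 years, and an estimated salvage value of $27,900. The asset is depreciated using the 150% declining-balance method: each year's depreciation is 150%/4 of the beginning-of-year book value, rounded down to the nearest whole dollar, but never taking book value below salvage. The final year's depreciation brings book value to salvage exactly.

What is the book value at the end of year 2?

Depreciable base = $244,518 − $27,900 = $216,618.
Year 1: ⌊$244,518 × 150%/4⌋ = $91,694. Book value $152,824.
Year 2: ⌊$152,824 × 150%/4⌋ = $57,309. Book value $95,515.

$95,515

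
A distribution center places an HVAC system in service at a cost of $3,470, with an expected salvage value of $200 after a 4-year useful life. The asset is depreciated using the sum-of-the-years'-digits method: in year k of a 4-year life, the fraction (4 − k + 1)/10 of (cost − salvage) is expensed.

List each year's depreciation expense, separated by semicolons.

$1,308; $981; $654; $327

Depreciable base = $3,470 − $200 = $3,270.
Sum of the years' digits = 4+3+2+1 = 10.
Year 1: $3,270 × 4/10 = $1,308. Book value $2,162.
Year 2: $3,270 × 3/10 = $981. Book value $1,181.
Year 3: $3,270 × 2/10 = $654. Book value $527.
Year 4: $3,270 × 1/10 = $327. Book value $200.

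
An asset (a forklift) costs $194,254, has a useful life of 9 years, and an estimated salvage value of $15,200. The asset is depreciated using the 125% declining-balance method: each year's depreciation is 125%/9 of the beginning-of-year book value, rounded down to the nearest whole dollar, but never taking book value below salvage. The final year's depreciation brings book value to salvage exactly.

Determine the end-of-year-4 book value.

Depreciable base = $194,254 − $15,200 = $179,054.
Year 1: ⌊$194,254 × 125%/9⌋ = $26,979. Book value $167,275.
Year 2: ⌊$167,275 × 125%/9⌋ = $23,232. Book value $144,043.
Year 3: ⌊$144,043 × 125%/9⌋ = $20,005. Book value $124,038.
Year 4: ⌊$124,038 × 125%/9⌋ = $17,227. Book value $106,811.

$106,811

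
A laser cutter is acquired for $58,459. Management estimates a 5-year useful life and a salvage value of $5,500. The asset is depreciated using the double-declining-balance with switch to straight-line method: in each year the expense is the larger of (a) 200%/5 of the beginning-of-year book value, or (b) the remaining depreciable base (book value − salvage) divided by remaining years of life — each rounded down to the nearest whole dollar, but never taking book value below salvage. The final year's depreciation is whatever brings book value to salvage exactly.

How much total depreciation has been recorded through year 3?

$45,831

Depreciable base = $58,459 − $5,500 = $52,959.
Year 1: DB = ⌊$58,459 × 200%/5⌋ = $23,383; SL = ⌊$52,959/5⌋ = $10,591 → take DB $23,383. Book value $35,076.
Year 2: DB = ⌊$35,076 × 200%/5⌋ = $14,030; SL = ⌊$29,576/4⌋ = $7,394 → take DB $14,030. Book value $21,046.
Year 3: DB = ⌊$21,046 × 200%/5⌋ = $8,418; SL = ⌊$15,546/3⌋ = $5,182 → take DB $8,418. Book value $12,628.
Accumulated through year 3 = $58,459 − $12,628 = $45,831.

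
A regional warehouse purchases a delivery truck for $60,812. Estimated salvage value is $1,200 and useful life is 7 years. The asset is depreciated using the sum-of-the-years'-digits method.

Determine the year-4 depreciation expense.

Depreciable base = $60,812 − $1,200 = $59,612.
Sum of the years' digits = 7+6+5+4+3+2+1 = 28.
Year 1: $59,612 × 7/28 = $14,903. Book value $45,909.
Year 2: $59,612 × 6/28 = $12,774. Book value $33,135.
Year 3: $59,612 × 5/28 = $10,645. Book value $22,490.
Year 4: $59,612 × 4/28 = $8,516. Book value $13,974.

$8,516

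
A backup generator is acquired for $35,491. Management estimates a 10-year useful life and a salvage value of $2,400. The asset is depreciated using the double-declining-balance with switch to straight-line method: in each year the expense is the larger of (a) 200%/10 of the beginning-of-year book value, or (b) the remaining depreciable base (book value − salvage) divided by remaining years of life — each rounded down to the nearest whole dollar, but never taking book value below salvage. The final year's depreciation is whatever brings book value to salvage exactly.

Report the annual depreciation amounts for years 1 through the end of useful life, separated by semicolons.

$7,098; $5,678; $4,543; $3,634; $2,907; $2,326; $1,861; $1,681; $1,681; $1,682

Depreciable base = $35,491 − $2,400 = $33,091.
Year 1: DB = ⌊$35,491 × 200%/10⌋ = $7,098; SL = ⌊$33,091/10⌋ = $3,309 → take DB $7,098. Book value $28,393.
Year 2: DB = ⌊$28,393 × 200%/10⌋ = $5,678; SL = ⌊$25,993/9⌋ = $2,888 → take DB $5,678. Book value $22,715.
Year 3: DB = ⌊$22,715 × 200%/10⌋ = $4,543; SL = ⌊$20,315/8⌋ = $2,539 → take DB $4,543. Book value $18,172.
Year 4: DB = ⌊$18,172 × 200%/10⌋ = $3,634; SL = ⌊$15,772/7⌋ = $2,253 → take DB $3,634. Book value $14,538.
Year 5: DB = ⌊$14,538 × 200%/10⌋ = $2,907; SL = ⌊$12,138/6⌋ = $2,023 → take DB $2,907. Book value $11,631.
Year 6: DB = ⌊$11,631 × 200%/10⌋ = $2,326; SL = ⌊$9,231/5⌋ = $1,846 → take DB $2,326. Book value $9,305.
Year 7: DB = ⌊$9,305 × 200%/10⌋ = $1,861; SL = ⌊$6,905/4⌋ = $1,726 → take DB $1,861. Book value $7,444.
Year 8: DB = ⌊$7,444 × 200%/10⌋ = $1,488; SL = ⌊$5,044/3⌋ = $1,681 → take SL $1,681. Book value $5,763.
Year 9: DB = ⌊$5,763 × 200%/10⌋ = $1,152; SL = ⌊$3,363/2⌋ = $1,681 → take SL $1,681. Book value $4,082.
Year 10 (final): $4,082 − $2,400 = $1,682. Book value $2,400.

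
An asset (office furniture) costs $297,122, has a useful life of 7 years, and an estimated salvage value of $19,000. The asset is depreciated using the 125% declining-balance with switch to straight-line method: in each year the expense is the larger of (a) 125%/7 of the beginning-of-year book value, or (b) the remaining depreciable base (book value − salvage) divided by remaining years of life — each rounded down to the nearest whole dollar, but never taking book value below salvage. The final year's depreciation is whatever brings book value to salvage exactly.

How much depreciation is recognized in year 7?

$36,297

Depreciable base = $297,122 − $19,000 = $278,122.
Year 1: DB = ⌊$297,122 × 125%/7⌋ = $53,057; SL = ⌊$278,122/7⌋ = $39,731 → take DB $53,057. Book value $244,065.
Year 2: DB = ⌊$244,065 × 125%/7⌋ = $43,583; SL = ⌊$225,065/6⌋ = $37,510 → take DB $43,583. Book value $200,482.
Year 3: DB = ⌊$200,482 × 125%/7⌋ = $35,800; SL = ⌊$181,482/5⌋ = $36,296 → take SL $36,296. Book value $164,186.
Year 4: DB = ⌊$164,186 × 125%/7⌋ = $29,318; SL = ⌊$145,186/4⌋ = $36,296 → take SL $36,296. Book value $127,890.
Year 5: DB = ⌊$127,890 × 125%/7⌋ = $22,837; SL = ⌊$108,890/3⌋ = $36,296 → take SL $36,296. Book value $91,594.
Year 6: DB = ⌊$91,594 × 125%/7⌋ = $16,356; SL = ⌊$72,594/2⌋ = $36,297 → take SL $36,297. Book value $55,297.
Year 7 (final): $55,297 − $19,000 = $36,297. Book value $19,000.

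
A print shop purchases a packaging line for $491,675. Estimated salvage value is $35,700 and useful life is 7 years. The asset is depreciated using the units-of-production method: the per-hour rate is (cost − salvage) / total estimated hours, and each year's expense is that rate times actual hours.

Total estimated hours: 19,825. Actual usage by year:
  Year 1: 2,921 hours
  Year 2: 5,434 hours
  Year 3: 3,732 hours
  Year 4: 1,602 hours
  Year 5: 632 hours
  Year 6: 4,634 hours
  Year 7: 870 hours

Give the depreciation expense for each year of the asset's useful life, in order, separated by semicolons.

Depreciable base = $491,675 − $35,700 = $455,975.
Rate = $455,975 / 19,825 hours = $23 per hour.
Year 1: 2,921 × $23 = $67,183. Book value $424,492.
Year 2: 5,434 × $23 = $124,982. Book value $299,510.
Year 3: 3,732 × $23 = $85,836. Book value $213,674.
Year 4: 1,602 × $23 = $36,846. Book value $176,828.
Year 5: 632 × $23 = $14,536. Book value $162,292.
Year 6: 4,634 × $23 = $106,582. Book value $55,710.
Year 7: 870 × $23 = $20,010. Book value $35,700.

$67,183; $124,982; $85,836; $36,846; $14,536; $106,582; $20,010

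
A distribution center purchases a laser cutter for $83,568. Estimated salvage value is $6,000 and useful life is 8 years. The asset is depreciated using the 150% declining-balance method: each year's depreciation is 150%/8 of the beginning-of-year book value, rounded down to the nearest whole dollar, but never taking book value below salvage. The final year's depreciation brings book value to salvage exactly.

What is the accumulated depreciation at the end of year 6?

$59,524

Depreciable base = $83,568 − $6,000 = $77,568.
Year 1: ⌊$83,568 × 150%/8⌋ = $15,669. Book value $67,899.
Year 2: ⌊$67,899 × 150%/8⌋ = $12,731. Book value $55,168.
Year 3: ⌊$55,168 × 150%/8⌋ = $10,344. Book value $44,824.
Year 4: ⌊$44,824 × 150%/8⌋ = $8,404. Book value $36,420.
Year 5: ⌊$36,420 × 150%/8⌋ = $6,828. Book value $29,592.
Year 6: ⌊$29,592 × 150%/8⌋ = $5,548. Book value $24,044.
Accumulated through year 6 = $83,568 − $24,044 = $59,524.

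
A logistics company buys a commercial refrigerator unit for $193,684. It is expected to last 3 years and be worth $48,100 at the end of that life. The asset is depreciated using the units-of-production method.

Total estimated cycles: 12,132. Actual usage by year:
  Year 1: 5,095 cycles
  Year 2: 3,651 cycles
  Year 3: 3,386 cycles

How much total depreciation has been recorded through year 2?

Depreciable base = $193,684 − $48,100 = $145,584.
Rate = $145,584 / 12,132 cycles = $12 per cycle.
Year 1: 5,095 × $12 = $61,140. Book value $132,544.
Year 2: 3,651 × $12 = $43,812. Book value $88,732.
Accumulated through year 2 = $193,684 − $88,732 = $104,952.

$104,952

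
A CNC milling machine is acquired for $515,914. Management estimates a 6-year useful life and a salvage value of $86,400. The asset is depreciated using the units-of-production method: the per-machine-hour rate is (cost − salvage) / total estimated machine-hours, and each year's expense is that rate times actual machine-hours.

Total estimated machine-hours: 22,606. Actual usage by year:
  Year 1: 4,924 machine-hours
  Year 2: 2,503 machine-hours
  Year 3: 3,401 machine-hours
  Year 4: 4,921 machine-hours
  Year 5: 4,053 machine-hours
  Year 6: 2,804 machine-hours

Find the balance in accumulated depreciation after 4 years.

$299,231

Depreciable base = $515,914 − $86,400 = $429,514.
Rate = $429,514 / 22,606 machine-hours = $19 per machine-hour.
Year 1: 4,924 × $19 = $93,556. Book value $422,358.
Year 2: 2,503 × $19 = $47,557. Book value $374,801.
Year 3: 3,401 × $19 = $64,619. Book value $310,182.
Year 4: 4,921 × $19 = $93,499. Book value $216,683.
Accumulated through year 4 = $515,914 − $216,683 = $299,231.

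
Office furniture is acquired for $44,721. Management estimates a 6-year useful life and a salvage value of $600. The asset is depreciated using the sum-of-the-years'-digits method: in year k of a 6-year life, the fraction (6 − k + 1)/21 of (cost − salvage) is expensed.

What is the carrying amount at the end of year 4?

Depreciable base = $44,721 − $600 = $44,121.
Sum of the years' digits = 6+5+4+3+2+1 = 21.
Year 1: $44,121 × 6/21 = $12,606. Book value $32,115.
Year 2: $44,121 × 5/21 = $10,505. Book value $21,610.
Year 3: $44,121 × 4/21 = $8,404. Book value $13,206.
Year 4: $44,121 × 3/21 = $6,303. Book value $6,903.

$6,903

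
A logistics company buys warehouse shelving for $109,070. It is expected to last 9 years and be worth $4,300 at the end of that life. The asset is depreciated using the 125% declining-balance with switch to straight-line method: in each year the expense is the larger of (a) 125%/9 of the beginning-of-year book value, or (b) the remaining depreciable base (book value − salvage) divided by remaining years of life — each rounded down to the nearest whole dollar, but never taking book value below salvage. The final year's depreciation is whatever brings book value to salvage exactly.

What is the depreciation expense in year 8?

Depreciable base = $109,070 − $4,300 = $104,770.
Year 1: DB = ⌊$109,070 × 125%/9⌋ = $15,148; SL = ⌊$104,770/9⌋ = $11,641 → take DB $15,148. Book value $93,922.
Year 2: DB = ⌊$93,922 × 125%/9⌋ = $13,044; SL = ⌊$89,622/8⌋ = $11,202 → take DB $13,044. Book value $80,878.
Year 3: DB = ⌊$80,878 × 125%/9⌋ = $11,233; SL = ⌊$76,578/7⌋ = $10,939 → take DB $11,233. Book value $69,645.
Year 4: DB = ⌊$69,645 × 125%/9⌋ = $9,672; SL = ⌊$65,345/6⌋ = $10,890 → take SL $10,890. Book value $58,755.
Year 5: DB = ⌊$58,755 × 125%/9⌋ = $8,160; SL = ⌊$54,455/5⌋ = $10,891 → take SL $10,891. Book value $47,864.
Year 6: DB = ⌊$47,864 × 125%/9⌋ = $6,647; SL = ⌊$43,564/4⌋ = $10,891 → take SL $10,891. Book value $36,973.
Year 7: DB = ⌊$36,973 × 125%/9⌋ = $5,135; SL = ⌊$32,673/3⌋ = $10,891 → take SL $10,891. Book value $26,082.
Year 8: DB = ⌊$26,082 × 125%/9⌋ = $3,622; SL = ⌊$21,782/2⌋ = $10,891 → take SL $10,891. Book value $15,191.

$10,891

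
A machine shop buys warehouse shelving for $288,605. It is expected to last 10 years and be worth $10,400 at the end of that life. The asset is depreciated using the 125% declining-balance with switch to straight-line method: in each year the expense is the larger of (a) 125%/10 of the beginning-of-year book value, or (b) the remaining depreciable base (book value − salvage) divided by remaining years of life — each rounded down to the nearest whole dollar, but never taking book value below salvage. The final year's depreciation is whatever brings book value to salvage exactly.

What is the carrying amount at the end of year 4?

$167,210

Depreciable base = $288,605 − $10,400 = $278,205.
Year 1: DB = ⌊$288,605 × 125%/10⌋ = $36,075; SL = ⌊$278,205/10⌋ = $27,820 → take DB $36,075. Book value $252,530.
Year 2: DB = ⌊$252,530 × 125%/10⌋ = $31,566; SL = ⌊$242,130/9⌋ = $26,903 → take DB $31,566. Book value $220,964.
Year 3: DB = ⌊$220,964 × 125%/10⌋ = $27,620; SL = ⌊$210,564/8⌋ = $26,320 → take DB $27,620. Book value $193,344.
Year 4: DB = ⌊$193,344 × 125%/10⌋ = $24,168; SL = ⌊$182,944/7⌋ = $26,134 → take SL $26,134. Book value $167,210.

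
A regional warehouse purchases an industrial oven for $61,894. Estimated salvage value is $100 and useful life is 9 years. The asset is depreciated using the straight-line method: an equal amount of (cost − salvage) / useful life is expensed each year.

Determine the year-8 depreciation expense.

$6,866

Depreciable base = $61,894 − $100 = $61,794.
Annual expense = $61,794 / 9 = $6,866.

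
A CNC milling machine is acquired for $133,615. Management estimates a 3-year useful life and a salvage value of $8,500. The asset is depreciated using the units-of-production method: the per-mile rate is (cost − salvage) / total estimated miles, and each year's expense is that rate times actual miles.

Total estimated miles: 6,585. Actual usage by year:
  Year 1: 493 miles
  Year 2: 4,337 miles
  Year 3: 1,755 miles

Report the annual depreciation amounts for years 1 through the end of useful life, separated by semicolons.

Depreciable base = $133,615 − $8,500 = $125,115.
Rate = $125,115 / 6,585 miles = $19 per mile.
Year 1: 493 × $19 = $9,367. Book value $124,248.
Year 2: 4,337 × $19 = $82,403. Book value $41,845.
Year 3: 1,755 × $19 = $33,345. Book value $8,500.

$9,367; $82,403; $33,345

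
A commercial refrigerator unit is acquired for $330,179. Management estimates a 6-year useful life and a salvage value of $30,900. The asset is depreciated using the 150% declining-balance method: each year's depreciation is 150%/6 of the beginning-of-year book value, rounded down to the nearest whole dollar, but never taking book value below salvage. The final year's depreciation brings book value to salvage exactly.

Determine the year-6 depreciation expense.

Depreciable base = $330,179 − $30,900 = $299,279.
Year 1: ⌊$330,179 × 150%/6⌋ = $82,544. Book value $247,635.
Year 2: ⌊$247,635 × 150%/6⌋ = $61,908. Book value $185,727.
Year 3: ⌊$185,727 × 150%/6⌋ = $46,431. Book value $139,296.
Year 4: ⌊$139,296 × 150%/6⌋ = $34,824. Book value $104,472.
Year 5: ⌊$104,472 × 150%/6⌋ = $26,118. Book value $78,354.
Year 6 (final): $78,354 − $30,900 = $47,454. Book value $30,900.

$47,454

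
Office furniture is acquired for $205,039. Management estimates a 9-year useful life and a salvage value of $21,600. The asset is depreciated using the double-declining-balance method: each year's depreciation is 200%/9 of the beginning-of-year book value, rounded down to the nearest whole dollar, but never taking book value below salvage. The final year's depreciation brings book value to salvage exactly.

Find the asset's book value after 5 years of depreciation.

$58,362

Depreciable base = $205,039 − $21,600 = $183,439.
Year 1: ⌊$205,039 × 200%/9⌋ = $45,564. Book value $159,475.
Year 2: ⌊$159,475 × 200%/9⌋ = $35,438. Book value $124,037.
Year 3: ⌊$124,037 × 200%/9⌋ = $27,563. Book value $96,474.
Year 4: ⌊$96,474 × 200%/9⌋ = $21,438. Book value $75,036.
Year 5: ⌊$75,036 × 200%/9⌋ = $16,674. Book value $58,362.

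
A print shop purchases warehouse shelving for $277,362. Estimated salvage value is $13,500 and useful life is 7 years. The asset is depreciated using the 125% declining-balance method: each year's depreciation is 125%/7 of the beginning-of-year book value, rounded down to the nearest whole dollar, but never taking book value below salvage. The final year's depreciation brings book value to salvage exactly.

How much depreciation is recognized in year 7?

Depreciable base = $277,362 − $13,500 = $263,862.
Year 1: ⌊$277,362 × 125%/7⌋ = $49,528. Book value $227,834.
Year 2: ⌊$227,834 × 125%/7⌋ = $40,684. Book value $187,150.
Year 3: ⌊$187,150 × 125%/7⌋ = $33,419. Book value $153,731.
Year 4: ⌊$153,731 × 125%/7⌋ = $27,451. Book value $126,280.
Year 5: ⌊$126,280 × 125%/7⌋ = $22,550. Book value $103,730.
Year 6: ⌊$103,730 × 125%/7⌋ = $18,523. Book value $85,207.
Year 7 (final): $85,207 − $13,500 = $71,707. Book value $13,500.

$71,707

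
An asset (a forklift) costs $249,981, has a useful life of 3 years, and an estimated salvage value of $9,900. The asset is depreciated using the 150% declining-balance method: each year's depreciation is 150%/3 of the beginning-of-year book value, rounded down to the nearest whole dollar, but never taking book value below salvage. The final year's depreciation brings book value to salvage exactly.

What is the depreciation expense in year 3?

Depreciable base = $249,981 − $9,900 = $240,081.
Year 1: ⌊$249,981 × 150%/3⌋ = $124,990. Book value $124,991.
Year 2: ⌊$124,991 × 150%/3⌋ = $62,495. Book value $62,496.
Year 3 (final): $62,496 − $9,900 = $52,596. Book value $9,900.

$52,596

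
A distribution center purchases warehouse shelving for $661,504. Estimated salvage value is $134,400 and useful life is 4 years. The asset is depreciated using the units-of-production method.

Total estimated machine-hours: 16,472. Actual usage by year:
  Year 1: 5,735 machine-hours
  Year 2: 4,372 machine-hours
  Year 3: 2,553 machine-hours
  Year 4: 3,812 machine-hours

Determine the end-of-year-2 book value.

Depreciable base = $661,504 − $134,400 = $527,104.
Rate = $527,104 / 16,472 machine-hours = $32 per machine-hour.
Year 1: 5,735 × $32 = $183,520. Book value $477,984.
Year 2: 4,372 × $32 = $139,904. Book value $338,080.

$338,080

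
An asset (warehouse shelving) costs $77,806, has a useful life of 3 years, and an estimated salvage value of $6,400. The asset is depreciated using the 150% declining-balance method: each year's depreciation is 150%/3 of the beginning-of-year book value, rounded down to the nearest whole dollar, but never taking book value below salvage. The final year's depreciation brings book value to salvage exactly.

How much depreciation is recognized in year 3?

Depreciable base = $77,806 − $6,400 = $71,406.
Year 1: ⌊$77,806 × 150%/3⌋ = $38,903. Book value $38,903.
Year 2: ⌊$38,903 × 150%/3⌋ = $19,451. Book value $19,452.
Year 3 (final): $19,452 − $6,400 = $13,052. Book value $6,400.

$13,052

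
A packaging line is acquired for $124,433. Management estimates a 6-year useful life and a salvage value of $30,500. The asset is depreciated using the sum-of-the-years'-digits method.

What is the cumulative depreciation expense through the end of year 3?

$67,095

Depreciable base = $124,433 − $30,500 = $93,933.
Sum of the years' digits = 6+5+4+3+2+1 = 21.
Year 1: $93,933 × 6/21 = $26,838. Book value $97,595.
Year 2: $93,933 × 5/21 = $22,365. Book value $75,230.
Year 3: $93,933 × 4/21 = $17,892. Book value $57,338.
Accumulated through year 3 = $124,433 − $57,338 = $67,095.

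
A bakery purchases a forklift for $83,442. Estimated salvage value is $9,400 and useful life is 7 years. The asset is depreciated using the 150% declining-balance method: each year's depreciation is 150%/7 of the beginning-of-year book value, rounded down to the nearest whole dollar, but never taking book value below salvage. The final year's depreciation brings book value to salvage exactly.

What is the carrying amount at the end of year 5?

$24,988

Depreciable base = $83,442 − $9,400 = $74,042.
Year 1: ⌊$83,442 × 150%/7⌋ = $17,880. Book value $65,562.
Year 2: ⌊$65,562 × 150%/7⌋ = $14,049. Book value $51,513.
Year 3: ⌊$51,513 × 150%/7⌋ = $11,038. Book value $40,475.
Year 4: ⌊$40,475 × 150%/7⌋ = $8,673. Book value $31,802.
Year 5: ⌊$31,802 × 150%/7⌋ = $6,814. Book value $24,988.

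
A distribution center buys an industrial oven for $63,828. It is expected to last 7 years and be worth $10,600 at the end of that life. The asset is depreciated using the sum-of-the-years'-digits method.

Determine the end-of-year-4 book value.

$22,006

Depreciable base = $63,828 − $10,600 = $53,228.
Sum of the years' digits = 7+6+5+4+3+2+1 = 28.
Year 1: $53,228 × 7/28 = $13,307. Book value $50,521.
Year 2: $53,228 × 6/28 = $11,406. Book value $39,115.
Year 3: $53,228 × 5/28 = $9,505. Book value $29,610.
Year 4: $53,228 × 4/28 = $7,604. Book value $22,006.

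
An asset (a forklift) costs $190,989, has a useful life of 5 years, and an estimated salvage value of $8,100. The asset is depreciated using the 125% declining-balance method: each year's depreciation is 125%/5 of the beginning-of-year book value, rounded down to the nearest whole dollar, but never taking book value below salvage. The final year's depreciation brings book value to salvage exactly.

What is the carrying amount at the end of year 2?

Depreciable base = $190,989 − $8,100 = $182,889.
Year 1: ⌊$190,989 × 125%/5⌋ = $47,747. Book value $143,242.
Year 2: ⌊$143,242 × 125%/5⌋ = $35,810. Book value $107,432.

$107,432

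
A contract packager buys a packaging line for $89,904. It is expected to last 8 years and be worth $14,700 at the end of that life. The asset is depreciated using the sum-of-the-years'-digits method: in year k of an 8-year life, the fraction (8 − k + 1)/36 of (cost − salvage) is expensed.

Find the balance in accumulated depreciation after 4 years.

$54,314

Depreciable base = $89,904 − $14,700 = $75,204.
Sum of the years' digits = 8+7+6+5+4+3+2+1 = 36.
Year 1: $75,204 × 8/36 = $16,712. Book value $73,192.
Year 2: $75,204 × 7/36 = $14,623. Book value $58,569.
Year 3: $75,204 × 6/36 = $12,534. Book value $46,035.
Year 4: $75,204 × 5/36 = $10,445. Book value $35,590.
Accumulated through year 4 = $89,904 − $35,590 = $54,314.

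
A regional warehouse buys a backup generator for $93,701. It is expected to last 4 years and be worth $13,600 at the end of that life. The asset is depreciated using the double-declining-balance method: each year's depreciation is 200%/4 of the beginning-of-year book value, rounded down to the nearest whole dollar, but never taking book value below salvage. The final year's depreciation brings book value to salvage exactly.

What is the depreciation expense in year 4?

$0

Depreciable base = $93,701 − $13,600 = $80,101.
Year 1: ⌊$93,701 × 200%/4⌋ = $46,850. Book value $46,851.
Year 2: ⌊$46,851 × 200%/4⌋ = $23,425. Book value $23,426.
Year 3: ⌊$23,426 × 200%/4⌋ = $11,713, capped at $9,826. Book value $13,600.
Year 4 (final): $13,600 − $13,600 = $0. Book value $13,600.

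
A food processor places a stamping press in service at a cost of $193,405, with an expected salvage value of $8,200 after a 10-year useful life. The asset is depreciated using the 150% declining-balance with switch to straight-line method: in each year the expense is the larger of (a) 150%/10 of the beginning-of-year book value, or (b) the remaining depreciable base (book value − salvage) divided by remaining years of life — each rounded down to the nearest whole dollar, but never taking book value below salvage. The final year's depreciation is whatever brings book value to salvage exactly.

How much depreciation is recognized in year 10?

Depreciable base = $193,405 − $8,200 = $185,205.
Year 1: DB = ⌊$193,405 × 150%/10⌋ = $29,010; SL = ⌊$185,205/10⌋ = $18,520 → take DB $29,010. Book value $164,395.
Year 2: DB = ⌊$164,395 × 150%/10⌋ = $24,659; SL = ⌊$156,195/9⌋ = $17,355 → take DB $24,659. Book value $139,736.
Year 3: DB = ⌊$139,736 × 150%/10⌋ = $20,960; SL = ⌊$131,536/8⌋ = $16,442 → take DB $20,960. Book value $118,776.
Year 4: DB = ⌊$118,776 × 150%/10⌋ = $17,816; SL = ⌊$110,576/7⌋ = $15,796 → take DB $17,816. Book value $100,960.
Year 5: DB = ⌊$100,960 × 150%/10⌋ = $15,144; SL = ⌊$92,760/6⌋ = $15,460 → take SL $15,460. Book value $85,500.
Year 6: DB = ⌊$85,500 × 150%/10⌋ = $12,825; SL = ⌊$77,300/5⌋ = $15,460 → take SL $15,460. Book value $70,040.
Year 7: DB = ⌊$70,040 × 150%/10⌋ = $10,506; SL = ⌊$61,840/4⌋ = $15,460 → take SL $15,460. Book value $54,580.
Year 8: DB = ⌊$54,580 × 150%/10⌋ = $8,187; SL = ⌊$46,380/3⌋ = $15,460 → take SL $15,460. Book value $39,120.
Year 9: DB = ⌊$39,120 × 150%/10⌋ = $5,868; SL = ⌊$30,920/2⌋ = $15,460 → take SL $15,460. Book value $23,660.
Year 10 (final): $23,660 − $8,200 = $15,460. Book value $8,200.

$15,460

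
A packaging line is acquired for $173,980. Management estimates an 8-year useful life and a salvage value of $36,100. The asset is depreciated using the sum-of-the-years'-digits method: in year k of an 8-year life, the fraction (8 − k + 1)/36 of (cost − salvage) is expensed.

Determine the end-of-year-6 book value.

$47,590

Depreciable base = $173,980 − $36,100 = $137,880.
Sum of the years' digits = 8+7+6+5+4+3+2+1 = 36.
Year 1: $137,880 × 8/36 = $30,640. Book value $143,340.
Year 2: $137,880 × 7/36 = $26,810. Book value $116,530.
Year 3: $137,880 × 6/36 = $22,980. Book value $93,550.
Year 4: $137,880 × 5/36 = $19,150. Book value $74,400.
Year 5: $137,880 × 4/36 = $15,320. Book value $59,080.
Year 6: $137,880 × 3/36 = $11,490. Book value $47,590.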